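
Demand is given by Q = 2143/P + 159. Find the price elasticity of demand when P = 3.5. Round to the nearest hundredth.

-0.79

At P = 3.5, Q = 771.2857.
dQ/dP = −2143/P² = −174.9388.
Point elasticity E = (dQ/dP)·(P/Q) = -174.9388 × 3.5/771.2857 ≈ -0.79.
|E| < 1, so demand is inelastic at this price.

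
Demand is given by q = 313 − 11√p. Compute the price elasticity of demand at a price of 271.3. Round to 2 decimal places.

At p = 271.3, q = 131.8169.
dq/dp = −11/(2√p) = −11/(2·16.4712).
Point elasticity E = (dq/dp)·(p/q) = -0.3339 × 271.3/131.8169 ≈ -0.69.
|E| < 1, so demand is inelastic at this price.

-0.69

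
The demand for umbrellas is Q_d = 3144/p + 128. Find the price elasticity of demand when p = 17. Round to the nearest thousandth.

At p = 17, Q_d = 312.9412.
dQ_d/dp = −3144/p² = −10.8789.
Point elasticity E = (dQ_d/dp)·(p/Q_d) = -10.8789 × 17/312.9412 ≈ -0.591.
|E| < 1, so demand is inelastic at this price.

-0.591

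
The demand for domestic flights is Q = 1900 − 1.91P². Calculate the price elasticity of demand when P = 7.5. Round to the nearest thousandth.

-0.120

At P = 7.5, Q = 1792.5625.
dQ/dP = −2·1.91·P = −28.65.
Point elasticity E = (dQ/dP)·(P/Q) = -28.65 × 7.5/1792.5625 ≈ -0.120.
|E| < 1, so demand is inelastic at this price.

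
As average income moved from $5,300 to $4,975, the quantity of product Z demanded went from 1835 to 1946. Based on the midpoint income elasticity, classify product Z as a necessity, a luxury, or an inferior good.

%ΔQ = (1946 − 1835)/[(1835+1946)/2] = 111/1890.5 ≈ 0.0587.
%ΔI = (4,975 − 5,300)/[(5,300+4,975)/2] = -325/5137.5 ≈ -0.0633.
E_I = %ΔQ/%ΔI ≈ -0.928.
E_I < 0: inferior good.

inferior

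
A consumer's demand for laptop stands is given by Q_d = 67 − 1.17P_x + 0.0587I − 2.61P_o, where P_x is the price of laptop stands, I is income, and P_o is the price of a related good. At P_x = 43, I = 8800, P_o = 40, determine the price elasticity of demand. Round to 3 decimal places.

-0.117

Q_d = 67 − 1.17(43) + 0.0587(8800) − 2.61(40) = 67 − 50.31 + 516.56 − 104.4 = 428.85.
∂Q_d/∂P_x = −1.17, so E_p = (−1.17)·(43/428.85) ≈ -0.117.
|E_p| < 1: demand is inelastic.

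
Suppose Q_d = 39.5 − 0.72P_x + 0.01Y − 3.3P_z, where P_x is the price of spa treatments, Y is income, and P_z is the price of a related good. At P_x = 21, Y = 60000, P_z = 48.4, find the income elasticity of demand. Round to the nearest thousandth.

1.291

Evaluating quantity at (P_x, Y, P_z) gives Q_d = 39.5 − 0.72(21) + 0.01(60000) − 3.3(48.4) = 39.5 − 15.12 + 600 − 159.72 = 464.66.
∂Q_d/∂Y = +0.01, so E_I = 0.01·(60000/464.66) ≈ 1.291.
E_I > 1: normal good (luxury).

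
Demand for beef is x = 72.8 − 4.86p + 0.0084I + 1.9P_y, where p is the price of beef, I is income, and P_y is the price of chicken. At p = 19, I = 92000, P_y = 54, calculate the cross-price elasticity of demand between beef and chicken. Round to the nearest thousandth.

0.120

First evaluate x: 72.8 − 4.86(19) + 0.0084(92000) + 1.9(54) = 72.8 − 92.34 + 772.8 + 102.6 = 855.86.
∂x/∂P_y = +1.9, so E_xy = 1.9·(54/855.86) ≈ 0.120.
E_xy > 0: the goods are substitutes.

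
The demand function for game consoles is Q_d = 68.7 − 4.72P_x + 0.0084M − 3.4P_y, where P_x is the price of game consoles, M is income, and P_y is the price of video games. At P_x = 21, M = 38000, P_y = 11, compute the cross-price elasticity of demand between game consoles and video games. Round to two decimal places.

At the given point, Q_d = 68.7 − 4.72(21) + 0.0084(38000) − 3.4(11) = 68.7 − 99.12 + 319.2 − 37.4 = 251.38.
∂Q_d/∂P_y = −3.4, so E_xy = -3.4·(11/251.38) ≈ -0.15.
E_xy < 0: the goods are complements.

-0.15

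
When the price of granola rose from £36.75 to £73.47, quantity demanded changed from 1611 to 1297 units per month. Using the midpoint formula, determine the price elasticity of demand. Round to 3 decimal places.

%Δq = (1297 − 1611)/[(1611 + 1297)/2] = -314/1454 ≈ -0.2160.
%Δp = (73.47 − 36.75)/[(36.75 + 73.47)/2] = 36.72/55.11 ≈ 0.6663.
Arc elasticity E = %Δq/%Δp ≈ -0.2160/0.6663 ≈ -0.324.
|E| < 1: demand is inelastic over this range.

-0.324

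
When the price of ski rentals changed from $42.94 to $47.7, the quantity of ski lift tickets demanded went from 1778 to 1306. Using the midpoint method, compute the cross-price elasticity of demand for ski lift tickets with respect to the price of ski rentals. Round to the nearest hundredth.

-2.91

%ΔQ_x = (1306 − 1778)/[(1778+1306)/2] = -472/1542 ≈ -0.3061.
%ΔP_y = (47.7 − 42.94)/[(42.94+47.7)/2] ≈ 0.1050.
E_xy = -0.3061/0.1050 ≈ -2.91.
E_xy < 0, so ski lift tickets and ski rentals are complements.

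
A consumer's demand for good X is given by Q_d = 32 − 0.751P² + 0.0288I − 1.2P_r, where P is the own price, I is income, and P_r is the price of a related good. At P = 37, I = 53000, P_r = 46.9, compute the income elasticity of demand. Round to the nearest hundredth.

Evaluating quantity at (P, I, P_r) gives Q_d = 32 − 0.751(37)² + 0.0288(53000) − 1.2(46.9) = 32 − 1028.119 + 1526.4 − 56.28 = 474.001.
∂Q_d/∂I = +0.0288, so E_I = 0.0288·(53000/474.001) ≈ 3.22.
E_I > 1: normal good (luxury).

3.22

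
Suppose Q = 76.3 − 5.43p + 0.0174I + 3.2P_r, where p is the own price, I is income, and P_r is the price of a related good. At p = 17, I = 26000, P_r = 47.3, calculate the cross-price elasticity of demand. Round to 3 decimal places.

0.258

At the given point, Q = 76.3 − 5.43(17) + 0.0174(26000) + 3.2(47.3) = 76.3 − 92.31 + 452.4 + 151.36 = 587.75.
∂Q/∂P_r = +3.2, so E_xy = 3.2·(47.3/587.75) ≈ 0.258.
E_xy > 0: the goods are substitutes.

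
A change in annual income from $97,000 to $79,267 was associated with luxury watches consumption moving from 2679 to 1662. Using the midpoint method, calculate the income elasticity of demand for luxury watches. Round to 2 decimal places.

%ΔQ = (1662 − 2679)/[(2679+1662)/2] = -1017/2170.5 ≈ -0.4686.
%ΔI = (79,267 − 97,000)/[(97,000+79,267)/2] = -17733/88133.5 ≈ -0.2012.
E_I = %ΔQ/%ΔI ≈ 2.33.
E_I > 1: normal good (luxury).

2.33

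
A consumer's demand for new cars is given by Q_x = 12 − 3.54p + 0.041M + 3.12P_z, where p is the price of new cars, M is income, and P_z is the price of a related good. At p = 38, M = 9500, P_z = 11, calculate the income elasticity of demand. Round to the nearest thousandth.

Substituting, Q_x = 12 − 3.54(38) + 0.041(9500) + 3.12(11) = 12 − 134.52 + 389.5 + 34.32 = 301.3.
∂Q_x/∂M = +0.041, so E_I = 0.041·(9500/301.3) ≈ 1.293.
E_I > 1: normal good (luxury).

1.293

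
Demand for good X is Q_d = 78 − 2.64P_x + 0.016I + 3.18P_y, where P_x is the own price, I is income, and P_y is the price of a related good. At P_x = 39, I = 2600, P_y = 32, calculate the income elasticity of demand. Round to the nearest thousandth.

Substituting, Q_d = 78 − 2.64(39) + 0.016(2600) + 3.18(32) = 78 − 102.96 + 41.6 + 101.76 = 118.4.
∂Q_d/∂I = +0.016, so E_I = 0.016·(2600/118.4) ≈ 0.351.
E_I ∈ (0,1): normal good (necessity).

0.351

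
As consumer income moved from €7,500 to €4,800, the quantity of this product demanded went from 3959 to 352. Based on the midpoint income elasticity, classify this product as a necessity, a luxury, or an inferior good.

%ΔQ = (352 − 3959)/[(3959+352)/2] = -3607/2155.5 ≈ -1.6734.
%ΔI = (4,800 − 7,500)/[(7,500+4,800)/2] = -2700/6150 ≈ -0.4390.
E_I = %ΔQ/%ΔI ≈ 3.812.
E_I > 1: normal good (luxury).

luxury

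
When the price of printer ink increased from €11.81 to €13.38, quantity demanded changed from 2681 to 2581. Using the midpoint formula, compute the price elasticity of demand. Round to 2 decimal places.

%Δq = (2581 − 2681)/[(2681 + 2581)/2] = -100/2631 ≈ -0.0380.
%Δp = (13.38 − 11.81)/[(11.81 + 13.38)/2] = 1.57/12.595 ≈ 0.1247.
Arc elasticity E = %Δq/%Δp ≈ -0.0380/0.1247 ≈ -0.30.
|E| < 1: demand is inelastic over this range.

-0.30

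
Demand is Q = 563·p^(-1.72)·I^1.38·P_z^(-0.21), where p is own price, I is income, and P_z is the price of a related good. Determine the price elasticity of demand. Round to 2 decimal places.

For a Cobb–Douglas (constant-elasticity) form Q = A·p^α·…, the elasticity with respect to p equals the exponent α at every point.
Here the exponent on p is -1.72, so the price elasticity of demand is -1.72.

-1.72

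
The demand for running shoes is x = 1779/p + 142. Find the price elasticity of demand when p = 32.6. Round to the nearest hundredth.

-0.28

At p = 32.6, x = 196.5706.
dx/dp = −1779/p² = −1.6739.
Point elasticity E = (dx/dp)·(p/x) = -1.6739 × 32.6/196.5706 ≈ -0.28.
|E| < 1, so demand is inelastic at this price.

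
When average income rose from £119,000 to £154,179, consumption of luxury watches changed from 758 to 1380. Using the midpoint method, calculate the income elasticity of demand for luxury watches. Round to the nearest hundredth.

%ΔQ = (1380 − 758)/[(758+1380)/2] = 622/1069 ≈ 0.5819.
%ΔI = (154,179 − 119,000)/[(119,000+154,179)/2] = 35179/136589.5 ≈ 0.2576.
E_I = %ΔQ/%ΔI ≈ 2.26.
E_I > 1: normal good (luxury).

2.26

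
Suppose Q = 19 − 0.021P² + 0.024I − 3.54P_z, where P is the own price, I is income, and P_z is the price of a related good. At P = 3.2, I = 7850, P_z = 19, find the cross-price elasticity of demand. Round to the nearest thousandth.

-0.481

First evaluate Q: 19 − 0.021(3.2)² + 0.024(7850) − 3.54(19) = 19 − 0.215 + 188.4 − 67.26 = 139.925.
∂Q/∂P_z = −3.54, so E_xy = -3.54·(19/139.925) ≈ -0.481.
E_xy < 0: the goods are complements.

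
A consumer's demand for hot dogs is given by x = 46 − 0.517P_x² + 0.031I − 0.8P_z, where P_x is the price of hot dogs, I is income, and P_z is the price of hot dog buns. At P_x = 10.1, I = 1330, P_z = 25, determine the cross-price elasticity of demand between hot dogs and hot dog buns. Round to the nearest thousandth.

Substituting, x = 46 − 0.517(10.1)² + 0.031(1330) − 0.8(25) = 46 − 52.7392 + 41.23 − 20 = 14.4908.
∂x/∂P_z = −0.8, so E_xy = -0.8·(25/14.4908) ≈ -1.380.
E_xy < 0: the goods are complements.

-1.380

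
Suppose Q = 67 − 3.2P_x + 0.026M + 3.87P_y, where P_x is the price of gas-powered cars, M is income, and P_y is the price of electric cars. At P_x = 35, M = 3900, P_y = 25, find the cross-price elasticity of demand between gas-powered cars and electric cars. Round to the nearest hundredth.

Q = 67 − 3.2(35) + 0.026(3900) + 3.87(25) = 67 − 112 + 101.4 + 96.75 = 153.15.
∂Q/∂P_y = +3.87, so E_xy = 3.87·(25/153.15) ≈ 0.63.
E_xy > 0: the goods are substitutes.

0.63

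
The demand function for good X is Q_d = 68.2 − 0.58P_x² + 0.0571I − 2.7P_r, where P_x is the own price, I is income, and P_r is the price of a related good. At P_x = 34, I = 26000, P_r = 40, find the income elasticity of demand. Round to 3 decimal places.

Q_d = 68.2 − 0.58(34)² + 0.0571(26000) − 2.7(40) = 68.2 − 670.48 + 1484.6 − 108 = 774.32.
∂Q_d/∂I = +0.0571, so E_I = 0.0571·(26000/774.32) ≈ 1.917.
E_I > 1: normal good (luxury).

1.917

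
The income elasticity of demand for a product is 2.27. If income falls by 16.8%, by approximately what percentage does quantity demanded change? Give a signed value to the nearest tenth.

-38.1

%ΔQ ≈ E × %ΔI = (2.27) × (-16.8%) ≈ -38.1%.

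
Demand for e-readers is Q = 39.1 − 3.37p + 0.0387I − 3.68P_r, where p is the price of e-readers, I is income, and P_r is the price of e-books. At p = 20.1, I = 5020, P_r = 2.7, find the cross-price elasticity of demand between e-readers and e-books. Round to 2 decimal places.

-0.06

Substituting, Q = 39.1 − 3.37(20.1) + 0.0387(5020) − 3.68(2.7) = 39.1 − 67.737 + 194.274 − 9.936 = 155.701.
∂Q/∂P_r = −3.68, so E_xy = -3.68·(2.7/155.701) ≈ -0.06.
E_xy < 0: the goods are complements.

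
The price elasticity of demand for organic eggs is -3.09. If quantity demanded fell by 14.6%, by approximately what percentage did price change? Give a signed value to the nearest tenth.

%ΔQ ≈ E × %ΔP ⇒ %ΔP = %ΔQ / E = (-14.6%)/(-3.09) ≈ 4.7%.

4.7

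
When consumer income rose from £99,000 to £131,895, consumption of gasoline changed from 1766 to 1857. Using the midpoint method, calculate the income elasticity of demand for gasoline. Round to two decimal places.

0.18

%ΔQ = (1857 − 1766)/[(1766+1857)/2] = 91/1811.5 ≈ 0.0502.
%ΔM = (131,895 − 99,000)/[(99,000+131,895)/2] = 32895/115447.5 ≈ 0.2849.
E_I = %ΔQ/%ΔM ≈ 0.18.
E_I ∈ (0,1): normal good (necessity).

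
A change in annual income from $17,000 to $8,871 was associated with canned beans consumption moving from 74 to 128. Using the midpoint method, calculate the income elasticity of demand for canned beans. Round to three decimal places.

-0.851

%ΔQ = (128 − 74)/[(74+128)/2] = 54/101 ≈ 0.5347.
%ΔI = (8,871 − 17,000)/[(17,000+8,871)/2] = -8129/12935.5 ≈ -0.6284.
E_I = %ΔQ/%ΔI ≈ -0.851.
E_I < 0: inferior good.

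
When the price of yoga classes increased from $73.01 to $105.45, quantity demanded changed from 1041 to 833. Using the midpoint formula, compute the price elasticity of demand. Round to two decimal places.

%ΔQ = (833 − 1041)/[(1041 + 833)/2] = -208/937 ≈ -0.2220.
%ΔP = (105.45 − 73.01)/[(73.01 + 105.45)/2] = 32.44/89.23 ≈ 0.3636.
Arc elasticity E = %ΔQ/%ΔP ≈ -0.2220/0.3636 ≈ -0.61.
|E| < 1: demand is inelastic over this range.

-0.61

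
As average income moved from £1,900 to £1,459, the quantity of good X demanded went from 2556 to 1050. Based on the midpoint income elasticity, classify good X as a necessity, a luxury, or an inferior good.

luxury

%ΔQ = (1050 − 2556)/[(2556+1050)/2] = -1506/1803 ≈ -0.8353.
%ΔM = (1,459 − 1,900)/[(1,900+1,459)/2] = -441/1679.5 ≈ -0.2626.
E_I = %ΔQ/%ΔM ≈ 3.181.
E_I > 1: normal good (luxury).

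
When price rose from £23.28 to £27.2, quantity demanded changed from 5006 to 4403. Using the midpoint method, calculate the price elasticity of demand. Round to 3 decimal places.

-0.825

%ΔQ = (4403 − 5006)/[(5006 + 4403)/2] = -603/4704.5 ≈ -0.1282.
%ΔP = (27.2 − 23.28)/[(23.28 + 27.2)/2] = 3.92/25.24 ≈ 0.1553.
Arc elasticity E = %ΔQ/%ΔP ≈ -0.1282/0.1553 ≈ -0.825.
|E| < 1: demand is inelastic over this range.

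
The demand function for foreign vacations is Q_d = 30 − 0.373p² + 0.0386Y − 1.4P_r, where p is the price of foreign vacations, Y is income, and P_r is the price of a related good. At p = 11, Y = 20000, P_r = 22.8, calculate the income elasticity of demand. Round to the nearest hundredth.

1.06

Evaluating quantity at (p, Y, P_r) gives Q_d = 30 − 0.373(11)² + 0.0386(20000) − 1.4(22.8) = 30 − 45.133 + 772 − 31.92 = 724.947.
∂Q_d/∂Y = +0.0386, so E_I = 0.0386·(20000/724.947) ≈ 1.06.
E_I > 1: normal good (luxury).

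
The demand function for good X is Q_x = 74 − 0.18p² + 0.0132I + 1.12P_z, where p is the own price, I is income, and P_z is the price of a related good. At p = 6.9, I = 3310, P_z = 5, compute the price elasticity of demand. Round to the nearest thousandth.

Substituting, Q_x = 74 − 0.18(6.9)² + 0.0132(3310) + 1.12(5) = 74 − 8.5698 + 43.692 + 5.6 = 114.7222.
∂Q_x/∂p = −2·0.18·p = -2.484, so E_p = -2.484·(6.9/114.7222) ≈ -0.149.
|E_p| < 1: demand is inelastic.

-0.149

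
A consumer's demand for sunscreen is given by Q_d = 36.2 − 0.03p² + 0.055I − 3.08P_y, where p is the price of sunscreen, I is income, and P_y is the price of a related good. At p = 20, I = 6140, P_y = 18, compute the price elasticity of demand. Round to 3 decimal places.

-0.078

Evaluating quantity at (p, I, P_y) gives Q_d = 36.2 − 0.03(20)² + 0.055(6140) − 3.08(18) = 36.2 − 12 + 337.7 − 55.44 = 306.46.
∂Q_d/∂p = −2·0.03·p = -1.2, so E_p = -1.2·(20/306.46) ≈ -0.078.
|E_p| < 1: demand is inelastic.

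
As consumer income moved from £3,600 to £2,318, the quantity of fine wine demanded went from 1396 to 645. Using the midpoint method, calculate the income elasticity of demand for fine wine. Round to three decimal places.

1.699

%ΔQ = (645 − 1396)/[(1396+645)/2] = -751/1020.5 ≈ -0.7359.
%ΔM = (2,318 − 3,600)/[(3,600+2,318)/2] = -1282/2959 ≈ -0.4333.
E_I = %ΔQ/%ΔM ≈ 1.699.
E_I > 1: normal good (luxury).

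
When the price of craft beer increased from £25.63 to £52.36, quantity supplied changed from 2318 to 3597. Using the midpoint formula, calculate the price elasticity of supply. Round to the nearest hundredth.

0.63

%Δq = (3597 − 2318)/[(2318 + 3597)/2] = 1279/2957.5 ≈ 0.4325.
%Δp = (52.36 − 25.63)/[(25.63 + 52.36)/2] = 26.73/38.995 ≈ 0.6855.
Arc elasticity E = %Δq/%Δp ≈ 0.4325/0.6855 ≈ 0.63.
|E| < 1: supply is inelastic over this range.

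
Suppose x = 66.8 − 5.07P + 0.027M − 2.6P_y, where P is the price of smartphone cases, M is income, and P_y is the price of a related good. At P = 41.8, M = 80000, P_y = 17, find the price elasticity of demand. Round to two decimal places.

At the given point, x = 66.8 − 5.07(41.8) + 0.027(80000) − 2.6(17) = 66.8 − 211.926 + 2160 − 44.2 = 1970.674.
∂x/∂P = −5.07, so E_p = (−5.07)·(41.8/1970.674) ≈ -0.11.
|E_p| < 1: demand is inelastic.

-0.11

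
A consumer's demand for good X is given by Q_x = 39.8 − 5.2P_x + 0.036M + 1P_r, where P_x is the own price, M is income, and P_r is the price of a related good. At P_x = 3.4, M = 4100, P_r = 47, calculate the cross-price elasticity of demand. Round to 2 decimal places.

Evaluating quantity at (P_x, M, P_r) gives Q_x = 39.8 − 5.2(3.4) + 0.036(4100) + 1(47) = 39.8 − 17.68 + 147.6 + 47 = 216.72.
∂Q_x/∂P_r = +1, so E_xy = 1·(47/216.72) ≈ 0.22.
E_xy > 0: the goods are substitutes.

0.22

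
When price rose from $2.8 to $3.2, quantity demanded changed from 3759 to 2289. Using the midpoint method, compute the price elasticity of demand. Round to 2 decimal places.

-3.65

%ΔQ = (2289 − 3759)/[(3759 + 2289)/2] = -1470/3024 ≈ -0.4861.
%ΔP = (3.2 − 2.8)/[(2.8 + 3.2)/2] = 0.4/3 ≈ 0.1333.
Arc elasticity E = %ΔQ/%ΔP ≈ -0.4861/0.1333 ≈ -3.65.
|E| > 1: demand is elastic over this range.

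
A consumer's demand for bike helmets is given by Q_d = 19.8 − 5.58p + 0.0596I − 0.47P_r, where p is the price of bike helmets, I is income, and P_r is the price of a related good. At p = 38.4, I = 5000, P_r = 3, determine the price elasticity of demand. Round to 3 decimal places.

At the given point, Q_d = 19.8 − 5.58(38.4) + 0.0596(5000) − 0.47(3) = 19.8 − 214.272 + 298 − 1.41 = 102.118.
∂Q_d/∂p = −5.58, so E_p = (−5.58)·(38.4/102.118) ≈ -2.098.
|E_p| > 1: demand is elastic.

-2.098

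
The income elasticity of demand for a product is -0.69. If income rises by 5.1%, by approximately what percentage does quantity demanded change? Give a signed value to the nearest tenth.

-3.5

%ΔQ ≈ E × %ΔI = (-0.69) × (5.1%) ≈ -3.5%.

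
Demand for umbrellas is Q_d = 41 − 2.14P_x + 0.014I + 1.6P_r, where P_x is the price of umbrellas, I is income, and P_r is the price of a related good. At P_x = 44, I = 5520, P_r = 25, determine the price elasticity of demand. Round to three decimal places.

-1.468

Evaluating quantity at (P_x, I, P_r) gives Q_d = 41 − 2.14(44) + 0.014(5520) + 1.6(25) = 41 − 94.16 + 77.28 + 40 = 64.12.
∂Q_d/∂P_x = −2.14, so E_p = (−2.14)·(44/64.12) ≈ -1.468.
|E_p| > 1: demand is elastic.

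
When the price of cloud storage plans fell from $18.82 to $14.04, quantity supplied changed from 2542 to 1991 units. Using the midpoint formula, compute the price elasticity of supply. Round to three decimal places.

%Δq = (1991 − 2542)/[(2542 + 1991)/2] = -551/2266.5 ≈ -0.2431.
%Δp = (14.04 − 18.82)/[(18.82 + 14.04)/2] = -4.78/16.43 ≈ -0.2909.
Arc elasticity E = %Δq/%Δp ≈ -0.2431/-0.2909 ≈ 0.836.
|E| < 1: supply is inelastic over this range.

0.836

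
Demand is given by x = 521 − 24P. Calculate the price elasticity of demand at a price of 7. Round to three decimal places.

-0.476

At P = 7, x = 353.
dx/dP = −24.
Point elasticity E = (dx/dP)·(P/x) = -24 × 7/353 ≈ -0.476.
|E| < 1, so demand is inelastic at this price.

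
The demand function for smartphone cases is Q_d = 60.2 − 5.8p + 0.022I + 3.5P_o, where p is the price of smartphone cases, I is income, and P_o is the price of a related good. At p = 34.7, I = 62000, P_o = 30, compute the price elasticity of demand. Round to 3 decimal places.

Evaluating quantity at (p, I, P_o) gives Q_d = 60.2 − 5.8(34.7) + 0.022(62000) + 3.5(30) = 60.2 − 201.26 + 1364 + 105 = 1327.94.
∂Q_d/∂p = −5.8, so E_p = (−5.8)·(34.7/1327.94) ≈ -0.152.
|E_p| < 1: demand is inelastic.

-0.152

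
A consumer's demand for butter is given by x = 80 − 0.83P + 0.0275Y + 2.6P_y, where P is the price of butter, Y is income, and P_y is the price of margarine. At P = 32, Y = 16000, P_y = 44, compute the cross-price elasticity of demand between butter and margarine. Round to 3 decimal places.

First evaluate x: 80 − 0.83(32) + 0.0275(16000) + 2.6(44) = 80 − 26.56 + 440 + 114.4 = 607.84.
∂x/∂P_y = +2.6, so E_xy = 2.6·(44/607.84) ≈ 0.188.
E_xy > 0: the goods are substitutes.

0.188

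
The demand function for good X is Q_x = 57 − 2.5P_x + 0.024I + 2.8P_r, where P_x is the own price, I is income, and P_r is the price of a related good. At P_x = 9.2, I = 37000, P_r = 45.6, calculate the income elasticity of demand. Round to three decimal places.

0.846

Substituting, Q_x = 57 − 2.5(9.2) + 0.024(37000) + 2.8(45.6) = 57 − 23 + 888 + 127.68 = 1049.68.
∂Q_x/∂I = +0.024, so E_I = 0.024·(37000/1049.68) ≈ 0.846.
E_I ∈ (0,1): normal good (necessity).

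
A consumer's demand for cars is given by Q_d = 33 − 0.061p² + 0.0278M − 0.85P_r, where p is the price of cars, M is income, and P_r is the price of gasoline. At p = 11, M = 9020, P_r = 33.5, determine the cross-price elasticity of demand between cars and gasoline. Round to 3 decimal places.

Q_d = 33 − 0.061(11)² + 0.0278(9020) − 0.85(33.5) = 33 − 7.381 + 250.756 − 28.475 = 247.9.
∂Q_d/∂P_r = −0.85, so E_xy = -0.85·(33.5/247.9) ≈ -0.115.
E_xy < 0: the goods are complements.

-0.115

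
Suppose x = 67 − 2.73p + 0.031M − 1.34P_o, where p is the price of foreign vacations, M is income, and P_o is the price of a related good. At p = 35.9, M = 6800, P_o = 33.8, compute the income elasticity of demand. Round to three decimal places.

At the given point, x = 67 − 2.73(35.9) + 0.031(6800) − 1.34(33.8) = 67 − 98.007 + 210.8 − 45.292 = 134.501.
∂x/∂M = +0.031, so E_I = 0.031·(6800/134.501) ≈ 1.567.
E_I > 1: normal good (luxury).

1.567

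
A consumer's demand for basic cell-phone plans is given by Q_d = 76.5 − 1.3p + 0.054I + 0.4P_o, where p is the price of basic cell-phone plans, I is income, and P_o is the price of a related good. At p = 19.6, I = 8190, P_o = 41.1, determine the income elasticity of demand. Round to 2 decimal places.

0.87

At the given point, Q_d = 76.5 − 1.3(19.6) + 0.054(8190) + 0.4(41.1) = 76.5 − 25.48 + 442.26 + 16.44 = 509.72.
∂Q_d/∂I = +0.054, so E_I = 0.054·(8190/509.72) ≈ 0.87.
E_I ∈ (0,1): normal good (necessity).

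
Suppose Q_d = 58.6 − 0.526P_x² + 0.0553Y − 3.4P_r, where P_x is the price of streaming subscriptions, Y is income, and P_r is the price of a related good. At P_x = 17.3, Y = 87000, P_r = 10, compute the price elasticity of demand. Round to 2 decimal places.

-0.07

First evaluate Q_d: 58.6 − 0.526(17.3)² + 0.0553(87000) − 3.4(10) = 58.6 − 157.4265 + 4811.1 − 34 = 4678.2735.
∂Q_d/∂P_x = −2·0.526·P_x = -18.1996, so E_p = -18.1996·(17.3/4678.2735) ≈ -0.07.
|E_p| < 1: demand is inelastic.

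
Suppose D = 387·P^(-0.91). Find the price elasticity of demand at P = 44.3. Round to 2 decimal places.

-0.91

For a Cobb–Douglas (constant-elasticity) form D = A·P^α·…, the elasticity with respect to P equals the exponent α at every point.
Here the exponent on P is -0.91, so the price elasticity of demand is -0.91.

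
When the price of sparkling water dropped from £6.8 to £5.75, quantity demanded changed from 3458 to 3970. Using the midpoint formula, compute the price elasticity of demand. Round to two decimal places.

%ΔQ = (3970 − 3458)/[(3458 + 3970)/2] = 512/3714 ≈ 0.1379.
%Δp = (5.75 − 6.8)/[(6.8 + 5.75)/2] = -1.05/6.275 ≈ -0.1673.
Arc elasticity E = %ΔQ/%Δp ≈ 0.1379/-0.1673 ≈ -0.82.
|E| < 1: demand is inelastic over this range.

-0.82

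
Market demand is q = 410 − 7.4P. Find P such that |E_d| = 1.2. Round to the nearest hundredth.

Set −bP/(a − bP) = −1.2 ⇒ bP = 1.2(a − bP) ⇒ bP(1+1.2) = 1.2·a.
P = 1.2·410/(7.4·2.2) ≈ 30.22.

30.22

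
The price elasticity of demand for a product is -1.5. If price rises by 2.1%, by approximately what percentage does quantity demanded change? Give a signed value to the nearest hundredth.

-3.15

%ΔQ ≈ E × %ΔP = (-1.5) × (2.1%) = -3.15%.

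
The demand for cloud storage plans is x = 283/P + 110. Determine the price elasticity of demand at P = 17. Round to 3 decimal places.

-0.131

At P = 17, x = 126.6471.
dx/dP = −283/P² = −0.9792.
Point elasticity E = (dx/dP)·(P/x) = -0.9792 × 17/126.6471 ≈ -0.131.
|E| < 1, so demand is inelastic at this price.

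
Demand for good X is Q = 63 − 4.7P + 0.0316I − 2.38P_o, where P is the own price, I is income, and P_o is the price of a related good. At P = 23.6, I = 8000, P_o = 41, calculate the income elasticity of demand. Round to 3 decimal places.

2.356

First evaluate Q: 63 − 4.7(23.6) + 0.0316(8000) − 2.38(41) = 63 − 110.92 + 252.8 − 97.58 = 107.3.
∂Q/∂I = +0.0316, so E_I = 0.0316·(8000/107.3) ≈ 2.356.
E_I > 1: normal good (luxury).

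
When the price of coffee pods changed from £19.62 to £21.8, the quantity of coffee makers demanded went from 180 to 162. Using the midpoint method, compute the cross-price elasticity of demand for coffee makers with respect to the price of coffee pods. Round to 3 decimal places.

-1.000

%ΔQ_x = (162 − 180)/[(180+162)/2] = -18/171 ≈ -0.1053.
%ΔP_y = (21.8 − 19.62)/[(19.62+21.8)/2] ≈ 0.1053.
E_xy = -0.1053/0.1053 ≈ -1.000.
E_xy < 0, so coffee makers and coffee pods are complements.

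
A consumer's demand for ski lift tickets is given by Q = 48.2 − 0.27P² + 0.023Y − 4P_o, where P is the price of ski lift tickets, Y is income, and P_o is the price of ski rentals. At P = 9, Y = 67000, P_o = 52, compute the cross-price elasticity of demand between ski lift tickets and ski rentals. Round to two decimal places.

At the given point, Q = 48.2 − 0.27(9)² + 0.023(67000) − 4(52) = 48.2 − 21.87 + 1541 − 208 = 1359.33.
∂Q/∂P_o = −4, so E_xy = -4·(52/1359.33) ≈ -0.15.
E_xy < 0: the goods are complements.

-0.15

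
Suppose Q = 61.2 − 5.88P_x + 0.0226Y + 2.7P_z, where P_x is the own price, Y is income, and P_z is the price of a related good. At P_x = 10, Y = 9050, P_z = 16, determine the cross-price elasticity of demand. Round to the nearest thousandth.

At the given point, Q = 61.2 − 5.88(10) + 0.0226(9050) + 2.7(16) = 61.2 − 58.8 + 204.53 + 43.2 = 250.13.
∂Q/∂P_z = +2.7, so E_xy = 2.7·(16/250.13) ≈ 0.173.
E_xy > 0: the goods are substitutes.

0.173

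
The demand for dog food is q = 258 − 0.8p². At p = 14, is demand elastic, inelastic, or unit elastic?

elastic

At p = 14, q = 101.2.
dq/dp = −2·0.8·p = −22.4.
Point elasticity E = (dq/dp)·(p/q) = -22.4 × 14/101.2 ≈ -3.099.
|E| ≈ 3.099 > 1, so demand is elastic.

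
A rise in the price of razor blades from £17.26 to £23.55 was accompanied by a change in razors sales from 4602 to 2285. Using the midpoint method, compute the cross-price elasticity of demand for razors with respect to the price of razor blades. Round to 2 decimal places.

-2.18

%ΔQ_x = (2285 − 4602)/[(4602+2285)/2] = -2317/3443.5 ≈ -0.6729.
%ΔP_y = (23.55 − 17.26)/[(17.26+23.55)/2] ≈ 0.3083.
E_xy = -0.6729/0.3083 ≈ -2.18.
E_xy < 0, so razors and razor blades are complements.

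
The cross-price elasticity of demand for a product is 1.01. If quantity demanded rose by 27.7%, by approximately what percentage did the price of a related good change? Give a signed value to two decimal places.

%ΔQ ≈ E × %ΔP_y ⇒ %ΔP_y = %ΔQ / E = (27.7%)/(1.01) ≈ 27.43%.

27.43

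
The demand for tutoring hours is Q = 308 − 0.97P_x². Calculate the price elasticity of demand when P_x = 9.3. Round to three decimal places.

-0.749

At P_x = 9.3, Q = 224.1047.
dQ/dP_x = −2·0.97·P_x = −18.042.
Point elasticity E = (dQ/dP_x)·(P_x/Q) = -18.042 × 9.3/224.1047 ≈ -0.749.
|E| < 1, so demand is inelastic at this price.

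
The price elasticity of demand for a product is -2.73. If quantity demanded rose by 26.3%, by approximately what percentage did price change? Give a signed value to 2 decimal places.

%ΔQ ≈ E × %ΔP ⇒ %ΔP = %ΔQ / E = (26.3%)/(-2.73) ≈ -9.63%.

-9.63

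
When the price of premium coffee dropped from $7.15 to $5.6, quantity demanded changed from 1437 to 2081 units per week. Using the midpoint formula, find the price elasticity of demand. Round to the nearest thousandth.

-1.506

%Δq = (2081 − 1437)/[(1437 + 2081)/2] = 644/1759 ≈ 0.3661.
%Δp = (5.6 − 7.15)/[(7.15 + 5.6)/2] = -1.55/6.375 ≈ -0.2431.
Arc elasticity E = %Δq/%Δp ≈ 0.3661/-0.2431 ≈ -1.506.
|E| > 1: demand is elastic over this range.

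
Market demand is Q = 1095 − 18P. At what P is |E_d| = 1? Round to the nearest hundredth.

30.42

For linear demand Q = a − bP, E = −bP/(a − bP). |E| = 1 ⇒ bP = a − bP ⇒ P = a/(2b).
P = 1095/(2·18) ≈ 30.42.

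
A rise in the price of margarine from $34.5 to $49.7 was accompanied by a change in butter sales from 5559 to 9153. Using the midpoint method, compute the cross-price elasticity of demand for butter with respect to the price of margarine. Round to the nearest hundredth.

%ΔQ_x = (9153 − 5559)/[(5559+9153)/2] = 3594/7356 ≈ 0.4886.
%ΔP_y = (49.7 − 34.5)/[(34.5+49.7)/2] ≈ 0.3610.
E_xy = 0.4886/0.3610 ≈ 1.35.
E_xy > 0, so butter and margarine are substitutes.

1.35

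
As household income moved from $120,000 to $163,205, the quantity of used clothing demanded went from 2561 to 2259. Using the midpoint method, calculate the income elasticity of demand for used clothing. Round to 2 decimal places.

-0.41

%ΔQ = (2259 − 2561)/[(2561+2259)/2] = -302/2410 ≈ -0.1253.
%ΔI = (163,205 − 120,000)/[(120,000+163,205)/2] = 43205/141602.5 ≈ 0.3051.
E_I = %ΔQ/%ΔI ≈ -0.41.
E_I < 0: inferior good.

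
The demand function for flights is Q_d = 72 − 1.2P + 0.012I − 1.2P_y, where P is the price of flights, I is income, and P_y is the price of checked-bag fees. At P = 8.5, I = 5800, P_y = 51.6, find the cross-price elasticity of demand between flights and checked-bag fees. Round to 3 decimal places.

Q_d = 72 − 1.2(8.5) + 0.012(5800) − 1.2(51.6) = 72 − 10.2 + 69.6 − 61.92 = 69.48.
∂Q_d/∂P_y = −1.2, so E_xy = -1.2·(51.6/69.48) ≈ -0.891.
E_xy < 0: the goods are complements.

-0.891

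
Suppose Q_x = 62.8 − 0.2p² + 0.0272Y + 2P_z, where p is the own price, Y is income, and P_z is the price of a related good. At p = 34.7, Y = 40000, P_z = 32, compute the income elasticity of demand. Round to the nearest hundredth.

1.12

Substituting, Q_x = 62.8 − 0.2(34.7)² + 0.0272(40000) + 2(32) = 62.8 − 240.818 + 1088 + 64 = 973.982.
∂Q_x/∂Y = +0.0272, so E_I = 0.0272·(40000/973.982) ≈ 1.12.
E_I > 1: normal good (luxury).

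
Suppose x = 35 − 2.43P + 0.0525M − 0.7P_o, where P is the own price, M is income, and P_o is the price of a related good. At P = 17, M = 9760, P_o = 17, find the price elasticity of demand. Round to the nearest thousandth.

x = 35 − 2.43(17) + 0.0525(9760) − 0.7(17) = 35 − 41.31 + 512.4 − 11.9 = 494.19.
∂x/∂P = −2.43, so E_p = (−2.43)·(17/494.19) ≈ -0.084.
|E_p| < 1: demand is inelastic.

-0.084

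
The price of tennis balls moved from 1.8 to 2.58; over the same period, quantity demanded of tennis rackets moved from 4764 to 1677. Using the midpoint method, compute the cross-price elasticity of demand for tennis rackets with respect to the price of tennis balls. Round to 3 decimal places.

%ΔQ_x = (1677 − 4764)/[(4764+1677)/2] = -3087/3220.5 ≈ -0.9585.
%ΔP_y = (2.58 − 1.8)/[(1.8+2.58)/2] ≈ 0.3562.
E_xy = -0.9585/0.3562 ≈ -2.691.
E_xy < 0, so tennis rackets and tennis balls are complements.

-2.691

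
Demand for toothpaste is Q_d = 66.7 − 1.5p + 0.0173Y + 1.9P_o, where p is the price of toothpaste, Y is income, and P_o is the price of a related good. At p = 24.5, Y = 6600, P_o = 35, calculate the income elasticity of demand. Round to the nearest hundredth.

0.54

Substituting, Q_d = 66.7 − 1.5(24.5) + 0.0173(6600) + 1.9(35) = 66.7 − 36.75 + 114.18 + 66.5 = 210.63.
∂Q_d/∂Y = +0.0173, so E_I = 0.0173·(6600/210.63) ≈ 0.54.
E_I ∈ (0,1): normal good (necessity).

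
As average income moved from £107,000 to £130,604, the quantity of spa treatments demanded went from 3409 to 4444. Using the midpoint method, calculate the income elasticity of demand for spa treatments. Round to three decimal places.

%ΔQ = (4444 − 3409)/[(3409+4444)/2] = 1035/3926.5 ≈ 0.2636.
%ΔI = (130,604 − 107,000)/[(107,000+130,604)/2] = 23604/118802 ≈ 0.1987.
E_I = %ΔQ/%ΔI ≈ 1.327.
E_I > 1: normal good (luxury).

1.327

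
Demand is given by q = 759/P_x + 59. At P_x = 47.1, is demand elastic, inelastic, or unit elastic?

inelastic

At P_x = 47.1, q = 75.1146.
dq/dP_x = −759/P_x² = −0.3421.
Point elasticity E = (dq/dP_x)·(P_x/q) = -0.3421 × 47.1/75.1146 ≈ -0.215.
|E| ≈ 0.215 < 1, so demand is inelastic.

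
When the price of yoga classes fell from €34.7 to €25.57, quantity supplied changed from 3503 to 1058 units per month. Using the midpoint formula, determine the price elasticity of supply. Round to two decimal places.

3.54

%Δq = (1058 − 3503)/[(3503 + 1058)/2] = -2445/2280.5 ≈ -1.0721.
%ΔP = (25.57 − 34.7)/[(34.7 + 25.57)/2] = -9.13/30.135 ≈ -0.3030.
Arc elasticity E = %Δq/%ΔP ≈ -1.0721/-0.3030 ≈ 3.54.
|E| > 1: supply is elastic over this range.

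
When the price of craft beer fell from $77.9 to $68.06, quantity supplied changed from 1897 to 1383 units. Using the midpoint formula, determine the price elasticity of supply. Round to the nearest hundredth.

2.32

%ΔQ = (1383 − 1897)/[(1897 + 1383)/2] = -514/1640 ≈ -0.3134.
%ΔP = (68.06 − 77.9)/[(77.9 + 68.06)/2] = -9.84/72.98 ≈ -0.1348.
Arc elasticity E = %ΔQ/%ΔP ≈ -0.3134/-0.1348 ≈ 2.32.
|E| > 1: supply is elastic over this range.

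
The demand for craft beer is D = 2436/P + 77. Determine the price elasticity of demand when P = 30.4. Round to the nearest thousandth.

At P = 30.4, D = 157.1316.
dD/dP = −2436/P² = −2.6359.
Point elasticity E = (dD/dP)·(P/D) = -2.6359 × 30.4/157.1316 ≈ -0.510.
|E| < 1, so demand is inelastic at this price.

-0.510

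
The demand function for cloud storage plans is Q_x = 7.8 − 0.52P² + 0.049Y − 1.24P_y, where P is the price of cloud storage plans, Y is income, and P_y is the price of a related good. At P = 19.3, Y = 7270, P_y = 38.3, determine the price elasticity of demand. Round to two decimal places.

Evaluating quantity at (P, Y, P_y) gives Q_x = 7.8 − 0.52(19.3)² + 0.049(7270) − 1.24(38.3) = 7.8 − 193.6948 + 356.23 − 47.492 = 122.8432.
∂Q_x/∂P = −2·0.52·P = -20.072, so E_p = -20.072·(19.3/122.8432) ≈ -3.15.
|E_p| > 1: demand is elastic.

-3.15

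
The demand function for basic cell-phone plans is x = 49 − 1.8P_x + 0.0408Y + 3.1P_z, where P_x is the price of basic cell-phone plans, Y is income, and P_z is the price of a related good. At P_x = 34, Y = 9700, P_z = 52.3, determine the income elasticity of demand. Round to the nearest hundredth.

At the given point, x = 49 − 1.8(34) + 0.0408(9700) + 3.1(52.3) = 49 − 61.2 + 395.76 + 162.13 = 545.69.
∂x/∂Y = +0.0408, so E_I = 0.0408·(9700/545.69) ≈ 0.73.
E_I ∈ (0,1): normal good (necessity).

0.73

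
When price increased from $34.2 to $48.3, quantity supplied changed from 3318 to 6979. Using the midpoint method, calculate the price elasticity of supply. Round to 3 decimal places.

2.080

%Δq = (6979 − 3318)/[(3318 + 6979)/2] = 3661/5148.5 ≈ 0.7111.
%ΔP = (48.3 − 34.2)/[(34.2 + 48.3)/2] = 14.1/41.25 ≈ 0.3418.
Arc elasticity E = %Δq/%ΔP ≈ 0.7111/0.3418 ≈ 2.080.
|E| > 1: supply is elastic over this range.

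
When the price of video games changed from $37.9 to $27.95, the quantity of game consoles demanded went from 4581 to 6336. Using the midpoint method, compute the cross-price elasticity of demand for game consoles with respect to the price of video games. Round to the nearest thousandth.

%ΔQ_x = (6336 − 4581)/[(4581+6336)/2] = 1755/5458.5 ≈ 0.3215.
%ΔP_y = (27.95 − 37.9)/[(37.9+27.95)/2] ≈ -0.3022.
E_xy = 0.3215/-0.3022 ≈ -1.064.
E_xy < 0, so game consoles and video games are complements.

-1.064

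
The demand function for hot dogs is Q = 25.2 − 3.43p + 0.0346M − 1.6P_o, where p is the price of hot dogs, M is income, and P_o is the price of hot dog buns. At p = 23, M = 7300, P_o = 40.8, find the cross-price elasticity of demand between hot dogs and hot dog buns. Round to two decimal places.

-0.49

First evaluate Q: 25.2 − 3.43(23) + 0.0346(7300) − 1.6(40.8) = 25.2 − 78.89 + 252.58 − 65.28 = 133.61.
∂Q/∂P_o = −1.6, so E_xy = -1.6·(40.8/133.61) ≈ -0.49.
E_xy < 0: the goods are complements.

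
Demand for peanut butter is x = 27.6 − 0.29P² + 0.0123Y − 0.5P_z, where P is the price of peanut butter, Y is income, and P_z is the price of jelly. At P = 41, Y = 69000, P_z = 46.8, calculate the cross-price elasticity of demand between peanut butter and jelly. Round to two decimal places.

At the given point, x = 27.6 − 0.29(41)² + 0.0123(69000) − 0.5(46.8) = 27.6 − 487.49 + 848.7 − 23.4 = 365.41.
∂x/∂P_z = −0.5, so E_xy = -0.5·(46.8/365.41) ≈ -0.06.
E_xy < 0: the goods are complements.

-0.06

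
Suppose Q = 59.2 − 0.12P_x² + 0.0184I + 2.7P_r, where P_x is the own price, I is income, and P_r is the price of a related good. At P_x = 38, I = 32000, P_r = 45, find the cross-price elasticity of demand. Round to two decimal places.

Substituting, Q = 59.2 − 0.12(38)² + 0.0184(32000) + 2.7(45) = 59.2 − 173.28 + 588.8 + 121.5 = 596.22.
∂Q/∂P_r = +2.7, so E_xy = 2.7·(45/596.22) ≈ 0.20.
E_xy > 0: the goods are substitutes.

0.20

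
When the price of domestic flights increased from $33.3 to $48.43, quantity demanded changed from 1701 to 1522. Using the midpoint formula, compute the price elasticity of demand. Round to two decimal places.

-0.30

%ΔQ = (1522 − 1701)/[(1701 + 1522)/2] = -179/1611.5 ≈ -0.1111.
%ΔP = (48.43 − 33.3)/[(33.3 + 48.43)/2] = 15.13/40.865 ≈ 0.3702.
Arc elasticity E = %ΔQ/%ΔP ≈ -0.1111/0.3702 ≈ -0.30.
|E| < 1: demand is inelastic over this range.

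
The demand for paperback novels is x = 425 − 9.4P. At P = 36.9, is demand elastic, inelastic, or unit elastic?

elastic

At P = 36.9, x = 78.14.
dx/dP = −9.4.
Point elasticity E = (dx/dP)·(P/x) = -9.4 × 36.9/78.14 ≈ -4.439.
|E| ≈ 4.439 > 1, so demand is elastic.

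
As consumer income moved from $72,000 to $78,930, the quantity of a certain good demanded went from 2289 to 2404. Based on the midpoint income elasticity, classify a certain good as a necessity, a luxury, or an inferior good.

necessity

%ΔQ = (2404 − 2289)/[(2289+2404)/2] = 115/2346.5 ≈ 0.0490.
%ΔM = (78,930 − 72,000)/[(72,000+78,930)/2] = 6930/75465 ≈ 0.0918.
E_I = %ΔQ/%ΔM ≈ 0.534.
E_I ∈ (0,1): normal good (necessity).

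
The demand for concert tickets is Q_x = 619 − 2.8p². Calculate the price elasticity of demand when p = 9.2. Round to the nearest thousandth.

-1.241

At p = 9.2, Q_x = 382.008.
dQ_x/dp = −2·2.8·p = −51.52.
Point elasticity E = (dQ_x/dp)·(p/Q_x) = -51.52 × 9.2/382.008 ≈ -1.241.
|E| > 1, so demand is elastic at this price.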